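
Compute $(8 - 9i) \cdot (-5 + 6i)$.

(a1*a2 - b1*b2) + (a1*b2 + b1*a2)i
= (-40 - (-54)) + (48 + 45)i
= 14 + 93i


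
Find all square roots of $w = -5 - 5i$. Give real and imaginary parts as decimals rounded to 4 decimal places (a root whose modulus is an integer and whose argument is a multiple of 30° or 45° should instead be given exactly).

|w| = sqrt(50) ≈ 7.071068, arg(w) = 225°
Root modulus = sqrt(50)^(1/2) ≈ 2.659148
Root arguments: θ_k = (225° + 360°k)/2 for k = 0, 1, ..., 1
Compute each root as (root modulus)(cos θ_k + i sin θ_k) using full-precision intermediates, then round to 4 decimal places.
Roots: -1.0176 + 2.4567i, 1.0176 - 2.4567i


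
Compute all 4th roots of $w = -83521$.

|w| = 83521, arg(w) = 180°
Root modulus = 83521^(1/4) = 17
Root arguments: θ_k = (180° + 360°k)/4 for k = 0, 1, ..., 3
Roots: 17*sqrt(2)/2 + (17*sqrt(2)/2)i, -17*sqrt(2)/2 + (17*sqrt(2)/2)i, -17*sqrt(2)/2 - (17*sqrt(2)/2)i, 17*sqrt(2)/2 - (17*sqrt(2)/2)i


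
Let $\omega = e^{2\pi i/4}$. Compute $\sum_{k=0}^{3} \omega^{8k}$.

Since 4 divides 8, ω^8 = (ω^4)^2 = 1^2 = 1, so every term is 1.
Sum = 4 · 1 = 4


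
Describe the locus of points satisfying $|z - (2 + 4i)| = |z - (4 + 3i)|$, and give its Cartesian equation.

|z - z1| = |z - z2| means z is equidistant from z1 and z2,
i.e. the perpendicular bisector of the segment from (2, 4) to (4, 3) (midpoint (3, 7/2)).
With z = x + yi, square both sides:
(x - 2)^2 + (y - 4)^2 = (x - 4)^2 + (y - 3)^2
The x^2 and y^2 terms cancel: 4x + (-2)y = 25 - 20 = 5
Simplify: 4x - 2y = 5
Locus: Perpendicular bisector of the segment from (2, 4) to (4, 3): the line 4x - 2y = 5


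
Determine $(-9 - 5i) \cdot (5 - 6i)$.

(a1*a2 - b1*b2) + (a1*b2 + b1*a2)i
= (-45 - 30) + (54 + (-25))i
= -75 + 29i


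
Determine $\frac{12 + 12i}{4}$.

Divisor is real, so divide each part by 4:
= 3 + 3i


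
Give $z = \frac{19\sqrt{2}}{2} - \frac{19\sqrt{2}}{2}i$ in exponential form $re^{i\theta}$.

r = |z| = sqrt((19*sqrt(2)/2)^2 + (-19*sqrt(2)/2)^2) = sqrt(361/2 + 361/2) = sqrt(361) = 19
θ = arctan(b/a) = arctan(-13.435/13.435) (quadrant-adjusted) = -45° = -π/4
z = 19e^(-i*π/4)


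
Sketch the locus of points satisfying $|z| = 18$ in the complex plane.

|z| = 18 means sqrt(x^2 + y^2) = 18
This is a circle of radius 18 centered at the origin


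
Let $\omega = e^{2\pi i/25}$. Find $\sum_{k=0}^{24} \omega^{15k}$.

Let ζ = ω^15 = e^(2πi·15/25). Since 25 ∤ 15, ζ ≠ 1.
Sum = Σ_{k=0}^{24} ζ^k = (ζ^25 - 1)/(ζ - 1) = (ω^{15·25} - 1)/(ζ - 1) = (1 - 1)/(ζ - 1) = 0


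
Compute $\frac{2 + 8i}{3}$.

Divisor is real, so divide each part by 3:
= 2/3 + (8/3)i


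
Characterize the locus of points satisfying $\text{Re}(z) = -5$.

Re(z) = x where z = x + yi; the equation x = -5 is satisfied by all points with that x-coordinate
Locus: Vertical line x = -5


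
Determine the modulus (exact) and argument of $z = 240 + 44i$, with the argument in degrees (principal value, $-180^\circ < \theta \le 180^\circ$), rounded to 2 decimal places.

|z| = sqrt(240^2 + 44^2) = 244
arg(z) = arctan(b/a) = arctan(44/240) (quadrant-adjusted) = 10.39°


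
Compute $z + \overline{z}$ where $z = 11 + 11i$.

z + conjugate(z) = (a + bi) + (a - bi) = 2a
= 2 * 11 = 22


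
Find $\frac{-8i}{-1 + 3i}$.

Multiply numerator and denominator by conjugate (-1 - 3i):
= (-8i)(-1 - 3i) / ((-1)^2 + 3^2)
= (-24 + 8i) / 10
Divide through by 2: (-12 + 4i) / 5
= -12/5 + (4/5)i


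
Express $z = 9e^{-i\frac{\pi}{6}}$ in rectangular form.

a = r cos θ = 9 * sqrt(3)/2 = 9*sqrt(3)/2
b = r sin θ = 9 * -1/2 = -9/2
z = 9*sqrt(3)/2 - (9/2)i


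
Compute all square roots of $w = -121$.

|w| = 121, arg(w) = 180°
Root modulus = 121^(1/2) = 11
Root arguments: θ_k = (180° + 360°k)/2 for k = 0, 1, ..., 1
Roots: 11i, -11i


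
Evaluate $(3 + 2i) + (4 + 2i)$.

(3 + 4) + (2 + 2)i = 7 + 4i


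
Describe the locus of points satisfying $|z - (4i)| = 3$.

|z - z0| = r describes a circle centered at z0 with radius r
Here z0 = 4i and r = 3
Locus: Circle centered at (0, 4) with radius 3


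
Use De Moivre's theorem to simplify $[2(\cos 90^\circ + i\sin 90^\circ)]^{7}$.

By De Moivre: z^n = r^n(cos(nθ) + i sin(nθ))
= 2^7(cos(7*90°) + i sin(7*90°))
= 128(cos 270° + i sin 270°)
= -128i


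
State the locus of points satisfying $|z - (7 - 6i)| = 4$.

|z - z0| = r describes a circle centered at z0 with radius r
Here z0 = 7 - 6i and r = 4
Locus: Circle centered at (7, -6) with radius 4


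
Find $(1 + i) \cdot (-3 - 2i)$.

(a1*a2 - b1*b2) + (a1*b2 + b1*a2)i
= (-3 - (-2)) + (-2 + (-3))i
= -1 - 5i


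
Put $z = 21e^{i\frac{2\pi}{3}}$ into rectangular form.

a = r cos θ = 21 * -1/2 = -21/2
b = r sin θ = 21 * sqrt(3)/2 = 21*sqrt(3)/2
z = -21/2 + (21*sqrt(3)/2)i


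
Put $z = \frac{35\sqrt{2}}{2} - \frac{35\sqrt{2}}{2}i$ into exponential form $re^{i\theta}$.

r = |z| = sqrt((35*sqrt(2)/2)^2 + (-35*sqrt(2)/2)^2) = sqrt(1225/2 + 1225/2) = sqrt(1225) = 35
θ = arctan(b/a) = arctan(-24.7487/24.7487) (quadrant-adjusted) = -45° = -π/4
z = 35e^(-i*π/4)


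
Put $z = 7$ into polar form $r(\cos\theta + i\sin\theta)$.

r = |z| = sqrt(a^2 + b^2) = sqrt((7)^2 + (0)^2) = sqrt(49 + 0) = sqrt(49) = 7
b = 0 and a > 0, so z lies on the positive real axis: θ = 0°
z = 7(cos 0° + i sin 0°)


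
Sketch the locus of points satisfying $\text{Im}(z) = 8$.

Im(z) = y where z = x + yi; the equation y = 8 is satisfied by all points with that y-coordinate
Locus: Horizontal line y = 8


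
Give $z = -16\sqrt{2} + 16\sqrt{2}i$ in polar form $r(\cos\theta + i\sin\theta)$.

r = |z| = sqrt(a^2 + b^2) = sqrt((-16*sqrt(2))^2 + (16*sqrt(2))^2) = sqrt(512 + 512) = sqrt(1024) = 32
θ = arctan(b/a) = arctan(22.6274/-22.6274) (quadrant-adjusted) = 135°
z = 32(cos 135° + i sin 135°)


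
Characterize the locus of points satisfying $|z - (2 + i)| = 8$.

|z - z0| = r describes a circle centered at z0 with radius r
Here z0 = 2 + i and r = 8
Locus: Circle centered at (2, 1) with radius 8


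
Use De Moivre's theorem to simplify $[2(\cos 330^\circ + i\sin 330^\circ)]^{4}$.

By De Moivre: z^n = r^n(cos(nθ) + i sin(nθ))
= 2^4(cos(4*330°) + i sin(4*330°))
= 16(cos 240° + i sin 240°)
= -8 - 8*sqrt(3)i


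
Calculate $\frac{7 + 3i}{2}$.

Divisor is real, so divide each part by 2:
= 7/2 + (3/2)i


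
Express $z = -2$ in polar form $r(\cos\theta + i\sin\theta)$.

r = |z| = sqrt(a^2 + b^2) = sqrt((-2)^2 + (0)^2) = sqrt(4 + 0) = sqrt(4) = 2
b = 0 and a < 0, so z lies on the negative real axis: θ = 180°
z = 2(cos 180° + i sin 180°)


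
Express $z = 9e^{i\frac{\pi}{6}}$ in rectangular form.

a = r cos θ = 9 * sqrt(3)/2 = 9*sqrt(3)/2
b = r sin θ = 9 * 1/2 = 9/2
z = 9*sqrt(3)/2 + (9/2)i


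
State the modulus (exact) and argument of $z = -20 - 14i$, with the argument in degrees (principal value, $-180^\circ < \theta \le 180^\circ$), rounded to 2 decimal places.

|z| = sqrt((-20)^2 + (-14)^2) = sqrt(596)
arg(z) = arctan(b/a) = arctan(-14/-20) (quadrant-adjusted) = -145.01°


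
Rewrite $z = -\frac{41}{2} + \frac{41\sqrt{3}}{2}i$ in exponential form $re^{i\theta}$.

r = |z| = sqrt((-41/2)^2 + (41*sqrt(3)/2)^2) = sqrt(1681/4 + 5043/4) = sqrt(1681) = 41
θ = arctan(b/a) = arctan(35.507/-20.5) (quadrant-adjusted) = 120° = 2π/3
z = 41e^(i*2π/3)


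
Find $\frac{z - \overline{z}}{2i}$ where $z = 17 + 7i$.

z - conjugate(z) = 2bi
(z - conjugate(z))/(2i) = 2bi/(2i) = b = 7


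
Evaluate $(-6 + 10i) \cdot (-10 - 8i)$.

(a1*a2 - b1*b2) + (a1*b2 + b1*a2)i
= (60 - (-80)) + (48 + (-100))i
= 140 - 52i


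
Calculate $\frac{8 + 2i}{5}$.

Divisor is real, so divide each part by 5:
= 8/5 + (2/5)i


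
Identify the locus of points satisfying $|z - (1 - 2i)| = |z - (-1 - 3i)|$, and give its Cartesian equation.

|z - z1| = |z - z2| means z is equidistant from z1 and z2,
i.e. the perpendicular bisector of the segment from (1, -2) to (-1, -3) (midpoint (0, -5/2)).
With z = x + yi, square both sides:
(x - 1)^2 + (y - (-2))^2 = (x - (-1))^2 + (y - (-3))^2
The x^2 and y^2 terms cancel: -4x + (-2)y = 10 - 5 = 5
Simplify: 4x + 2y = -5
Locus: Perpendicular bisector of the segment from (1, -2) to (-1, -3): the line 4x + 2y = -5


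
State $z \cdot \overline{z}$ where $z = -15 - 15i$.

z * conjugate(z) = |z|^2 = a^2 + b^2
= (-15)^2 + (-15)^2 = 450


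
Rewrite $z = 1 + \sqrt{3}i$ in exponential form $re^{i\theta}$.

r = |z| = sqrt((1)^2 + (sqrt(3))^2) = sqrt(1 + 3) = sqrt(4) = 2
θ = arctan(b/a) = arctan(1.7321/1) (quadrant-adjusted) = 60° = π/3
z = 2e^(i*π/3)


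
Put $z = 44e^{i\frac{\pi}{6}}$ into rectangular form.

a = r cos θ = 44 * sqrt(3)/2 = 22*sqrt(3)
b = r sin θ = 44 * 1/2 = 22
z = 22*sqrt(3) + 22i


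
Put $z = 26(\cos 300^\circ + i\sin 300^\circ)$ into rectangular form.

a = r cos θ = 26 * 1/2 = 13
b = r sin θ = 26 * -sqrt(3)/2 = -13*sqrt(3)
z = 13 - 13*sqrt(3)i


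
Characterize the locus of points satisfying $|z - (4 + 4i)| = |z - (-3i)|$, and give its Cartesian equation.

|z - z1| = |z - z2| means z is equidistant from z1 and z2,
i.e. the perpendicular bisector of the segment from (4, 4) to (0, -3) (midpoint (2, 1/2)).
With z = x + yi, square both sides:
(x - 4)^2 + (y - 4)^2 = (x - 0)^2 + (y - (-3))^2
The x^2 and y^2 terms cancel: -8x + (-14)y = 9 - 32 = -23
Simplify: 8x + 14y = 23
Locus: Perpendicular bisector of the segment from (4, 4) to (0, -3): the line 8x + 14y = 23


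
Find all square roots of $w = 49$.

|w| = 49, arg(w) = 0°
Root modulus = 49^(1/2) = 7
Root arguments: θ_k = (0° + 360°k)/2 for k = 0, 1, ..., 1
Roots: 7, -7


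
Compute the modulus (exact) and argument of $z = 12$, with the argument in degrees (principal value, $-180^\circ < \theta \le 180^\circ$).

|z| = sqrt(12^2 + 0^2) = 12
b = 0 and a > 0, so z lies on the positive real axis: arg(z) = 0°


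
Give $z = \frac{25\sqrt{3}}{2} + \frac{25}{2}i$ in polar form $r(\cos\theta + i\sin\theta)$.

r = |z| = sqrt(a^2 + b^2) = sqrt((25*sqrt(3)/2)^2 + (25/2)^2) = sqrt(1875/4 + 625/4) = sqrt(625) = 25
θ = arctan(b/a) = arctan(12.5/21.6506) (quadrant-adjusted) = 30°
z = 25(cos 30° + i sin 30°)


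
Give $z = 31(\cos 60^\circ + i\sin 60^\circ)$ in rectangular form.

a = r cos θ = 31 * 1/2 = 31/2
b = r sin θ = 31 * sqrt(3)/2 = 31*sqrt(3)/2
z = 31/2 + (31*sqrt(3)/2)i


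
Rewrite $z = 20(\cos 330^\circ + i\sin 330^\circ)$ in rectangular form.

a = r cos θ = 20 * sqrt(3)/2 = 10*sqrt(3)
b = r sin θ = 20 * -1/2 = -10
z = 10*sqrt(3) - 10i


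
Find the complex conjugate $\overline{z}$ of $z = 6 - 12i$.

If z = a + bi, then conjugate(z) = a - bi
conjugate(6 - 12i) = 6 + 12i


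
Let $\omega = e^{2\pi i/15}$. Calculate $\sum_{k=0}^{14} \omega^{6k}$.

Let ζ = ω^6 = e^(2πi·6/15). Since 15 ∤ 6, ζ ≠ 1.
Sum = Σ_{k=0}^{14} ζ^k = (ζ^15 - 1)/(ζ - 1) = (ω^{6·15} - 1)/(ζ - 1) = (1 - 1)/(ζ - 1) = 0


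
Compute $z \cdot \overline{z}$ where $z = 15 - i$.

z * conjugate(z) = |z|^2 = a^2 + b^2
= 15^2 + (-1)^2 = 226


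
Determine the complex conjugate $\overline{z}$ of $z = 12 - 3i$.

If z = a + bi, then conjugate(z) = a - bi
conjugate(12 - 3i) = 12 + 3i


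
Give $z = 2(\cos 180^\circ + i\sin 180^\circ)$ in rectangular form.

a = r cos θ = 2 * -1 = -2
b = r sin θ = 2 * 0 = 0
z = -2


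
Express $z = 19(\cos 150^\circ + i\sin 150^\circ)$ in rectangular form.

a = r cos θ = 19 * -sqrt(3)/2 = -19*sqrt(3)/2
b = r sin θ = 19 * 1/2 = 19/2
z = -19*sqrt(3)/2 + (19/2)i


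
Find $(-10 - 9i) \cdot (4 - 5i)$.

(a1*a2 - b1*b2) + (a1*b2 + b1*a2)i
= (-40 - 45) + (50 + (-36))i
= -85 + 14i


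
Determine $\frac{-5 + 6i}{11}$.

Divisor is real, so divide each part by 11:
= -5/11 + (6/11)i


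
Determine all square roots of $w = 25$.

|w| = 25, arg(w) = 0°
Root modulus = 25^(1/2) = 5
Root arguments: θ_k = (0° + 360°k)/2 for k = 0, 1, ..., 1
Roots: 5, -5


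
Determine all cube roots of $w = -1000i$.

|w| = 1000, arg(w) = 270°
Root modulus = 1000^(1/3) = 10
Root arguments: θ_k = (270° + 360°k)/3 for k = 0, 1, ..., 2
Roots: 10i, -5*sqrt(3) - 5i, 5*sqrt(3) - 5i


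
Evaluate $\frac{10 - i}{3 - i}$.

Multiply numerator and denominator by conjugate (3 + i):
= (10 - i)(3 + i) / (3^2 + (-1)^2)
= (31 + 7i) / 10
= 31/10 + (7/10)i


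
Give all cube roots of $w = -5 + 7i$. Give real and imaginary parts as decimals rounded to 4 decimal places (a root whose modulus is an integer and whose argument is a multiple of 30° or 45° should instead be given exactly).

|w| = sqrt(74) ≈ 8.602325, arg(w) ≈ 125.537678°
Root modulus = sqrt(74)^(1/3) ≈ 2.048984
Root arguments: θ_k = (arg(w) + 360°k)/3 for k = 0, 1, ..., 2
Compute each root as (root modulus)(cos θ_k + i sin θ_k) using full-precision intermediates, then round to 4 decimal places.
Roots: 1.5264 + 1.3669i, -1.9470 + 0.6384i, 0.4206 - 2.0053i


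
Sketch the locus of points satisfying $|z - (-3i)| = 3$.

|z - z0| = r describes a circle centered at z0 with radius r
Here z0 = -3i and r = 3
Locus: Circle centered at (0, -3) with radius 3


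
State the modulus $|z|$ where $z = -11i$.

|z| = sqrt(a^2 + b^2) = sqrt(0^2 + (-11)^2) = sqrt(121) = 11


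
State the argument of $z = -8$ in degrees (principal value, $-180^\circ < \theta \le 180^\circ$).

b = 0 and a < 0, so z lies on the negative real axis: θ = 180°


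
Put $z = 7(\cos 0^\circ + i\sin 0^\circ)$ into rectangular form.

a = r cos θ = 7 * 1 = 7
b = r sin θ = 7 * 0 = 0
z = 7


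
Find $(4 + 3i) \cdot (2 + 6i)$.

(a1*a2 - b1*b2) + (a1*b2 + b1*a2)i
= (8 - 18) + (24 + 6)i
= -10 + 30i


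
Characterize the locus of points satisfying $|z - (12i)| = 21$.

|z - z0| = r describes a circle centered at z0 with radius r
Here z0 = 12i and r = 21
Locus: Circle centered at (0, 12) with radius 21


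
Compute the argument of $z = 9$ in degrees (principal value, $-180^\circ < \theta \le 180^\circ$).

b = 0 and a > 0, so z lies on the positive real axis: θ = 0°


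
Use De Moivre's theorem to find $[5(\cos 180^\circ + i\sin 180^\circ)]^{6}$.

By De Moivre: z^n = r^n(cos(nθ) + i sin(nθ))
= 5^6(cos(6*180°) + i sin(6*180°))
= 15625(cos 0° + i sin 0°)
= 15625


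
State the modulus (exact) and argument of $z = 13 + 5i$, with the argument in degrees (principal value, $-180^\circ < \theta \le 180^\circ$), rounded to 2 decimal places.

|z| = sqrt(13^2 + 5^2) = sqrt(194)
arg(z) = arctan(b/a) = arctan(5/13) (quadrant-adjusted) = 21.04°


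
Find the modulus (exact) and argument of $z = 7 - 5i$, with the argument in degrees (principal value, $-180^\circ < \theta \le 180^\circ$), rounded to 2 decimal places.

|z| = sqrt(7^2 + (-5)^2) = sqrt(74)
arg(z) = arctan(b/a) = arctan(-5/7) (quadrant-adjusted) = -35.54°


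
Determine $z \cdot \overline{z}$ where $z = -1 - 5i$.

z * conjugate(z) = |z|^2 = a^2 + b^2
= (-1)^2 + (-5)^2 = 26


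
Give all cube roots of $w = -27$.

|w| = 27, arg(w) = 180°
Root modulus = 27^(1/3) = 3
Root arguments: θ_k = (180° + 360°k)/3 for k = 0, 1, ..., 2
Roots: 3/2 + (3*sqrt(3)/2)i, -3, 3/2 - (3*sqrt(3)/2)i


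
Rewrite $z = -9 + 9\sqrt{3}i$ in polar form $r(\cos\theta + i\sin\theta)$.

r = |z| = sqrt(a^2 + b^2) = sqrt((-9)^2 + (9*sqrt(3))^2) = sqrt(81 + 243) = sqrt(324) = 18
θ = arctan(b/a) = arctan(15.5885/-9) (quadrant-adjusted) = 120°
z = 18(cos 120° + i sin 120°)


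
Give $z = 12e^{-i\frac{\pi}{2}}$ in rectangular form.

a = r cos θ = 12 * 0 = 0
b = r sin θ = 12 * -1 = -12
z = -12i


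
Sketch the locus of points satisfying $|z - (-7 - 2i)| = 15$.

|z - z0| = r describes a circle centered at z0 with radius r
Here z0 = -7 - 2i and r = 15
Locus: Circle centered at (-7, -2) with radius 15


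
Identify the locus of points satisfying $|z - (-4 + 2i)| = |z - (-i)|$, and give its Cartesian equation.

|z - z1| = |z - z2| means z is equidistant from z1 and z2,
i.e. the perpendicular bisector of the segment from (-4, 2) to (0, -1) (midpoint (-2, 1/2)).
With z = x + yi, square both sides:
(x - (-4))^2 + (y - 2)^2 = (x - 0)^2 + (y - (-1))^2
The x^2 and y^2 terms cancel: 8x + (-6)y = 1 - 20 = -19
Simplify: 8x - 6y = -19
Locus: Perpendicular bisector of the segment from (-4, 2) to (0, -1): the line 8x - 6y = -19


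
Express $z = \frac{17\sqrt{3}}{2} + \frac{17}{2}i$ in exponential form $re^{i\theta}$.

r = |z| = sqrt((17*sqrt(3)/2)^2 + (17/2)^2) = sqrt(867/4 + 289/4) = sqrt(289) = 17
θ = arctan(b/a) = arctan(8.5/14.7224) (quadrant-adjusted) = 30° = π/6
z = 17e^(i*π/6)


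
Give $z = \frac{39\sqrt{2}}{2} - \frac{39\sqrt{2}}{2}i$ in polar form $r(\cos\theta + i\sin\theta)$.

r = |z| = sqrt(a^2 + b^2) = sqrt((39*sqrt(2)/2)^2 + (-39*sqrt(2)/2)^2) = sqrt(1521/2 + 1521/2) = sqrt(1521) = 39
θ = arctan(b/a) = arctan(-27.5772/27.5772) (quadrant-adjusted) = 315°
z = 39(cos 315° + i sin 315°)


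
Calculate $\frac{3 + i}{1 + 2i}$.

Multiply numerator and denominator by conjugate (1 - 2i):
= (3 + i)(1 - 2i) / (1^2 + 2^2)
= (5 - 5i) / 5
= 1 - i


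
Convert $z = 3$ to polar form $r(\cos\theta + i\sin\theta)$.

r = |z| = sqrt(a^2 + b^2) = sqrt((3)^2 + (0)^2) = sqrt(9 + 0) = sqrt(9) = 3
b = 0 and a > 0, so z lies on the positive real axis: θ = 0°
z = 3(cos 0° + i sin 0°)


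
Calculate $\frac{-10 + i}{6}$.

Divisor is real, so divide each part by 6:
= -5/3 + (1/6)i


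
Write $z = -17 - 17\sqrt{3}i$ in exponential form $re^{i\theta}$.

r = |z| = sqrt((-17)^2 + (-17*sqrt(3))^2) = sqrt(289 + 867) = sqrt(1156) = 34
θ = arctan(b/a) = arctan(-29.4449/-17) (quadrant-adjusted) = 240° = 4π/3
z = 34e^(i*4π/3)


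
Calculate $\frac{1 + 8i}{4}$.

Divisor is real, so divide each part by 4:
= 1/4 + 2i


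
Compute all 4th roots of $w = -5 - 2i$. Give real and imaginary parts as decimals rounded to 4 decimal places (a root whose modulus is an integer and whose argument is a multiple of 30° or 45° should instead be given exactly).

|w| = sqrt(29) ≈ 5.385165, arg(w) ≈ 201.801409°
Root modulus = sqrt(29)^(1/4) ≈ 1.523350
Root arguments: θ_k = (arg(w) + 360°k)/4 for k = 0, 1, ..., 3
Compute each root as (root modulus)(cos θ_k + i sin θ_k) using full-precision intermediates, then round to 4 decimal places.
Roots: 0.9700 + 1.1746i, -1.1746 + 0.9700i, -0.9700 - 1.1746i, 1.1746 - 0.9700i


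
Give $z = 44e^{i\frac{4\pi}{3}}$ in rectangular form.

a = r cos θ = 44 * -1/2 = -22
b = r sin θ = 44 * -sqrt(3)/2 = -22*sqrt(3)
z = -22 - 22*sqrt(3)i


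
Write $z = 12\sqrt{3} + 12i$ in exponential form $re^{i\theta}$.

r = |z| = sqrt((12*sqrt(3))^2 + (12)^2) = sqrt(432 + 144) = sqrt(576) = 24
θ = arctan(b/a) = arctan(12/20.7846) (quadrant-adjusted) = 30° = π/6
z = 24e^(i*π/6)


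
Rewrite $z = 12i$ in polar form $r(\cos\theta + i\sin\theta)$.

r = |z| = sqrt(a^2 + b^2) = sqrt((0)^2 + (12)^2) = sqrt(0 + 144) = sqrt(144) = 12
a = 0 and b > 0, so z lies on the positive imaginary axis: θ = 90°
z = 12(cos 90° + i sin 90°)


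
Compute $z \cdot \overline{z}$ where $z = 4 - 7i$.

z * conjugate(z) = |z|^2 = a^2 + b^2
= 4^2 + (-7)^2 = 65


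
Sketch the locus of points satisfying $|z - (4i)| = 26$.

|z - z0| = r describes a circle centered at z0 with radius r
Here z0 = 4i and r = 26
Locus: Circle centered at (0, 4) with radius 26


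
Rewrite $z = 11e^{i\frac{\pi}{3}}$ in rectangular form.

a = r cos θ = 11 * 1/2 = 11/2
b = r sin θ = 11 * sqrt(3)/2 = 11*sqrt(3)/2
z = 11/2 + (11*sqrt(3)/2)i


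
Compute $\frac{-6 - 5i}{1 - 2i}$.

Multiply numerator and denominator by conjugate (1 + 2i):
= (-6 - 5i)(1 + 2i) / (1^2 + (-2)^2)
= (4 - 17i) / 5
= 4/5 - (17/5)i


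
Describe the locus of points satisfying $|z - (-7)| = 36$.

|z - z0| = r describes a circle centered at z0 with radius r
Here z0 = -7 and r = 36
Locus: Circle centered at (-7, 0) with radius 36


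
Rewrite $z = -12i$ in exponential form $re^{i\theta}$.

r = |z| = sqrt((0)^2 + (-12)^2) = sqrt(0 + 144) = sqrt(144) = 12
a = 0 and b < 0, so z lies on the negative imaginary axis: θ = -90° = -π/2
z = 12e^(-i*π/2)


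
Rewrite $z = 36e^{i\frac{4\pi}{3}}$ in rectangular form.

a = r cos θ = 36 * -1/2 = -18
b = r sin θ = 36 * -sqrt(3)/2 = -18*sqrt(3)
z = -18 - 18*sqrt(3)i


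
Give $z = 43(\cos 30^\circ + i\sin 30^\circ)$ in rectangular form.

a = r cos θ = 43 * sqrt(3)/2 = 43*sqrt(3)/2
b = r sin θ = 43 * 1/2 = 43/2
z = 43*sqrt(3)/2 + (43/2)i


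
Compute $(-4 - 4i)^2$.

(a + bi)^2 = a^2 - b^2 + 2abi
= (-4)^2 - (-4)^2 + 2*(-4)*(-4)i
= 32i


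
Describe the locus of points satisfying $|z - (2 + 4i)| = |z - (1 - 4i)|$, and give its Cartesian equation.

|z - z1| = |z - z2| means z is equidistant from z1 and z2,
i.e. the perpendicular bisector of the segment from (2, 4) to (1, -4) (midpoint (3/2, 0)).
With z = x + yi, square both sides:
(x - 2)^2 + (y - 4)^2 = (x - 1)^2 + (y - (-4))^2
The x^2 and y^2 terms cancel: -2x + (-16)y = 17 - 20 = -3
Simplify: 2x + 16y = 3
Locus: Perpendicular bisector of the segment from (2, 4) to (1, -4): the line 2x + 16y = 3


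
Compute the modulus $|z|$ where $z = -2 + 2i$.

|z| = sqrt(a^2 + b^2) = sqrt((-2)^2 + 2^2) = sqrt(8) = sqrt(8)


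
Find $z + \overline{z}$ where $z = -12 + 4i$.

z + conjugate(z) = (a + bi) + (a - bi) = 2a
= 2 * (-12) = -24


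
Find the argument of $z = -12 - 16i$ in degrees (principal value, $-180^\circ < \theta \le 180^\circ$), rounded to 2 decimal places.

θ = arctan(b/a) = arctan(-16/-12) (quadrant-adjusted) = -126.87°


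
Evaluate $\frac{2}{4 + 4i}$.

Multiply numerator and denominator by conjugate (4 - 4i):
= (2)(4 - 4i) / (4^2 + 4^2)
= (8 - 8i) / 32
Divide through by 8: (1 - i) / 4
= 1/4 - (1/4)i


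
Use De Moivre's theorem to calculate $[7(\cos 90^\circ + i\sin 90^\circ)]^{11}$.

By De Moivre: z^n = r^n(cos(nθ) + i sin(nθ))
= 7^11(cos(11*90°) + i sin(11*90°))
= 1977326743(cos 270° + i sin 270°)
= -1977326743i


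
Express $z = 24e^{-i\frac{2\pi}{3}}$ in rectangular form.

a = r cos θ = 24 * -1/2 = -12
b = r sin θ = 24 * -sqrt(3)/2 = -12*sqrt(3)
z = -12 - 12*sqrt(3)i


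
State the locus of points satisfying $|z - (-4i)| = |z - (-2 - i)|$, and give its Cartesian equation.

|z - z1| = |z - z2| means z is equidistant from z1 and z2,
i.e. the perpendicular bisector of the segment from (0, -4) to (-2, -1) (midpoint (-1, -5/2)).
With z = x + yi, square both sides:
(x - 0)^2 + (y - (-4))^2 = (x - (-2))^2 + (y - (-1))^2
The x^2 and y^2 terms cancel: -4x + 6y = 5 - 16 = -11
Simplify: 4x - 6y = 11
Locus: Perpendicular bisector of the segment from (0, -4) to (-2, -1): the line 4x - 6y = 11


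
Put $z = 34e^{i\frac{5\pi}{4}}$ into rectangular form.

a = r cos θ = 34 * -sqrt(2)/2 = -17*sqrt(2)
b = r sin θ = 34 * -sqrt(2)/2 = -17*sqrt(2)
z = -17*sqrt(2) - 17*sqrt(2)i


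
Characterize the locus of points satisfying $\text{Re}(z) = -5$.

Re(z) = x where z = x + yi; the equation x = -5 is satisfied by all points with that x-coordinate
Locus: Vertical line x = -5


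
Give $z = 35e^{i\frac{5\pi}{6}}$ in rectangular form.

a = r cos θ = 35 * -sqrt(3)/2 = -35*sqrt(3)/2
b = r sin θ = 35 * 1/2 = 35/2
z = -35*sqrt(3)/2 + (35/2)i


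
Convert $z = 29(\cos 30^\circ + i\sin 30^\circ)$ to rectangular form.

a = r cos θ = 29 * sqrt(3)/2 = 29*sqrt(3)/2
b = r sin θ = 29 * 1/2 = 29/2
z = 29*sqrt(3)/2 + (29/2)i


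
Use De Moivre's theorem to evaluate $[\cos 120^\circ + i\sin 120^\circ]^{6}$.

By De Moivre: z^n = r^n(cos(nθ) + i sin(nθ))
= 1^6(cos(6*120°) + i sin(6*120°))
= 1(cos 0° + i sin 0°)
= 1


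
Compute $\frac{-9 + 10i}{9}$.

Divisor is real, so divide each part by 9:
= -1 + (10/9)i


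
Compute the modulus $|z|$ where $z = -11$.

|z| = sqrt(a^2 + b^2) = sqrt((-11)^2 + 0^2) = sqrt(121) = 11


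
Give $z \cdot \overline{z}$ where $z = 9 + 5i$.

z * conjugate(z) = |z|^2 = a^2 + b^2
= 9^2 + 5^2 = 106


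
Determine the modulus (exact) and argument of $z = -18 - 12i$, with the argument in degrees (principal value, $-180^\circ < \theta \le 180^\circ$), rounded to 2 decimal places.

|z| = sqrt((-18)^2 + (-12)^2) = sqrt(468)
arg(z) = arctan(b/a) = arctan(-12/-18) (quadrant-adjusted) = -146.31°


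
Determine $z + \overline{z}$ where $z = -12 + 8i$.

z + conjugate(z) = (a + bi) + (a - bi) = 2a
= 2 * (-12) = -24


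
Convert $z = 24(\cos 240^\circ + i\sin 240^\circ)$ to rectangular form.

a = r cos θ = 24 * -1/2 = -12
b = r sin θ = 24 * -sqrt(3)/2 = -12*sqrt(3)
z = -12 - 12*sqrt(3)i


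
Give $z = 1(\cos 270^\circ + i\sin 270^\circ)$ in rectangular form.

a = r cos θ = 1 * 0 = 0
b = r sin θ = 1 * -1 = -1
z = -i


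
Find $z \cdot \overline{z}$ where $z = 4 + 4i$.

z * conjugate(z) = |z|^2 = a^2 + b^2
= 4^2 + 4^2 = 32


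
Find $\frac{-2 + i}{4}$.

Divisor is real, so divide each part by 4:
= -1/2 + (1/4)i


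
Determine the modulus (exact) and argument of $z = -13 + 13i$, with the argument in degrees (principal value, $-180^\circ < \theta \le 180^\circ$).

|z| = sqrt((-13)^2 + 13^2) = sqrt(338)
arg(z) = arctan(b/a) = arctan(13/-13) (quadrant-adjusted) = 135°


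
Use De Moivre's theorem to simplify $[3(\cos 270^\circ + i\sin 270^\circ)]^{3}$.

By De Moivre: z^n = r^n(cos(nθ) + i sin(nθ))
= 3^3(cos(3*270°) + i sin(3*270°))
= 27(cos 90° + i sin 90°)
= 27i


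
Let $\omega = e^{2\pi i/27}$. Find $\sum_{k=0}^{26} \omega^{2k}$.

Let ζ = ω^2 = e^(2πi·2/27). Since 27 ∤ 2, ζ ≠ 1.
Sum = Σ_{k=0}^{26} ζ^k = (ζ^27 - 1)/(ζ - 1) = (ω^{2·27} - 1)/(ζ - 1) = (1 - 1)/(ζ - 1) = 0


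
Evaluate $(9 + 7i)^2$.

(a + bi)^2 = a^2 - b^2 + 2abi
= 9^2 - 7^2 + 2*9*7i
= 32 + 126i


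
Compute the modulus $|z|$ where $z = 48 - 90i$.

|z| = sqrt(a^2 + b^2) = sqrt(48^2 + (-90)^2) = sqrt(10404) = 102


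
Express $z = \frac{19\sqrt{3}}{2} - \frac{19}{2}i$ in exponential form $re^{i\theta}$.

r = |z| = sqrt((19*sqrt(3)/2)^2 + (-19/2)^2) = sqrt(1083/4 + 361/4) = sqrt(361) = 19
θ = arctan(b/a) = arctan(-9.5/16.4545) (quadrant-adjusted) = -30° = -π/6
z = 19e^(-i*π/6)


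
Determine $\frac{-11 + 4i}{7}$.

Divisor is real, so divide each part by 7:
= -11/7 + (4/7)i


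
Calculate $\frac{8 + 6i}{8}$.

Divisor is real, so divide each part by 8:
= 1 + (3/4)i


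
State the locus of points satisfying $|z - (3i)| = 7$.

|z - z0| = r describes a circle centered at z0 with radius r
Here z0 = 3i and r = 7
Locus: Circle centered at (0, 3) with radius 7


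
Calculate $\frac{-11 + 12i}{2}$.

Divisor is real, so divide each part by 2:
= -11/2 + 6i


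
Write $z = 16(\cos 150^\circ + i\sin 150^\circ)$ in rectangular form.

a = r cos θ = 16 * -sqrt(3)/2 = -8*sqrt(3)
b = r sin θ = 16 * 1/2 = 8
z = -8*sqrt(3) + 8i


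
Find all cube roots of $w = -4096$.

|w| = 4096, arg(w) = 180°
Root modulus = 4096^(1/3) = 16
Root arguments: θ_k = (180° + 360°k)/3 for k = 0, 1, ..., 2
Roots: 8 + 8*sqrt(3)i, -16, 8 - 8*sqrt(3)i


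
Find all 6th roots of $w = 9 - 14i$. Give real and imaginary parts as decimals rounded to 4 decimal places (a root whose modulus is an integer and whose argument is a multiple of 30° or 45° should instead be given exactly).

|w| = sqrt(277) ≈ 16.643317, arg(w) ≈ 302.735226°
Root modulus = sqrt(277)^(1/6) ≈ 1.597865
Root arguments: θ_k = (arg(w) + 360°k)/6 for k = 0, 1, ..., 5
Compute each root as (root modulus)(cos θ_k + i sin θ_k) using full-precision intermediates, then round to 4 decimal places.
Roots: 1.0173 + 1.2322i, -0.5584 + 1.4971i, -1.5757 + 0.2649i, -1.0173 - 1.2322i, 0.5584 - 1.4971i, 1.5757 - 0.2649i


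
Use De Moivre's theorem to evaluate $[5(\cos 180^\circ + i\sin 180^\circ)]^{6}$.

By De Moivre: z^n = r^n(cos(nθ) + i sin(nθ))
= 5^6(cos(6*180°) + i sin(6*180°))
= 15625(cos 0° + i sin 0°)
= 15625


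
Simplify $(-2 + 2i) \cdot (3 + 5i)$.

(a1*a2 - b1*b2) + (a1*b2 + b1*a2)i
= (-6 - 10) + (-10 + 6)i
= -16 - 4i


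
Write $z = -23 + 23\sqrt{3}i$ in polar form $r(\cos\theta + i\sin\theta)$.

r = |z| = sqrt(a^2 + b^2) = sqrt((-23)^2 + (23*sqrt(3))^2) = sqrt(529 + 1587) = sqrt(2116) = 46
θ = arctan(b/a) = arctan(39.8372/-23) (quadrant-adjusted) = 120°
z = 46(cos 120° + i sin 120°)


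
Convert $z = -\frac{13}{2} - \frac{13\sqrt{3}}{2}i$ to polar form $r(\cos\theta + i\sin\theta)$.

r = |z| = sqrt(a^2 + b^2) = sqrt((-13/2)^2 + (-13*sqrt(3)/2)^2) = sqrt(169/4 + 507/4) = sqrt(169) = 13
θ = arctan(b/a) = arctan(-11.2583/-6.5) (quadrant-adjusted) = 240°
z = 13(cos 240° + i sin 240°)


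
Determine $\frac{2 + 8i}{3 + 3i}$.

Multiply numerator and denominator by conjugate (3 - 3i):
= (2 + 8i)(3 - 3i) / (3^2 + 3^2)
= (30 + 18i) / 18
Divide through by 6: (5 + 3i) / 3
= 5/3 + i


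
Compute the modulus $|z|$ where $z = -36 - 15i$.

|z| = sqrt(a^2 + b^2) = sqrt((-36)^2 + (-15)^2) = sqrt(1521) = 39


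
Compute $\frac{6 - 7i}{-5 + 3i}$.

Multiply numerator and denominator by conjugate (-5 - 3i):
= (6 - 7i)(-5 - 3i) / ((-5)^2 + 3^2)
= (-51 + 17i) / 34
Divide through by 17: (-3 + i) / 2
= -3/2 + (1/2)i


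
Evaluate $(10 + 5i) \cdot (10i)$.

(a1*a2 - b1*b2) + (a1*b2 + b1*a2)i
= (0 - 50) + (100 + 0)i
= -50 + 100i


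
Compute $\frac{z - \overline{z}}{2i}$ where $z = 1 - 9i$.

z - conjugate(z) = 2bi
(z - conjugate(z))/(2i) = 2bi/(2i) = b = -9


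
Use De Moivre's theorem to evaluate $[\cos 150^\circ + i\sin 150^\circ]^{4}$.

By De Moivre: z^n = r^n(cos(nθ) + i sin(nθ))
= 1^4(cos(4*150°) + i sin(4*150°))
= 1(cos 240° + i sin 240°)
= -1/2 - (sqrt(3)/2)i


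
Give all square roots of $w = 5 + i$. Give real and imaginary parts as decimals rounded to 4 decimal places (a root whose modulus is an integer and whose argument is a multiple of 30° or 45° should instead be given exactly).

|w| = sqrt(26) ≈ 5.099020, arg(w) ≈ 11.309932°
Root modulus = sqrt(26)^(1/2) ≈ 2.258101
Root arguments: θ_k = (arg(w) + 360°k)/2 for k = 0, 1, ..., 1
Compute each root as (root modulus)(cos θ_k + i sin θ_k) using full-precision intermediates, then round to 4 decimal places.
Roots: 2.2471 + 0.2225i, -2.2471 - 0.2225i


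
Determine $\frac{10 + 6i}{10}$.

Divisor is real, so divide each part by 10:
= 1 + (3/5)i


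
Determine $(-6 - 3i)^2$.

(a + bi)^2 = a^2 - b^2 + 2abi
= (-6)^2 - (-3)^2 + 2*(-6)*(-3)i
= 27 + 36i


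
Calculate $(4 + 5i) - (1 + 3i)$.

(4 - 1) + (5 - 3)i = 3 + 2i


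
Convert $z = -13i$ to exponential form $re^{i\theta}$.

r = |z| = sqrt((0)^2 + (-13)^2) = sqrt(0 + 169) = sqrt(169) = 13
a = 0 and b < 0, so z lies on the negative imaginary axis: θ = -90° = -π/2
z = 13e^(-i*π/2)


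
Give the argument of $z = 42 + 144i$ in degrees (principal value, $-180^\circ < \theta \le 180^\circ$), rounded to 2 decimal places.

θ = arctan(b/a) = arctan(144/42) (quadrant-adjusted) = 73.74°


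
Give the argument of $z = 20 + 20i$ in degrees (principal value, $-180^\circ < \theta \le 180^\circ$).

θ = arctan(b/a) = arctan(20/20) (quadrant-adjusted) = 45°


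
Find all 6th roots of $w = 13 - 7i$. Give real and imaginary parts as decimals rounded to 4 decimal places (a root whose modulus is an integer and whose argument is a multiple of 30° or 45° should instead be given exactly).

|w| = sqrt(218) ≈ 14.764823, arg(w) ≈ 331.699244°
Root modulus = sqrt(218)^(1/6) ≈ 1.566287
Root arguments: θ_k = (arg(w) + 360°k)/6 for k = 0, 1, ..., 5
Compute each root as (root modulus)(cos θ_k + i sin θ_k) using full-precision intermediates, then round to 4 decimal places.
Roots: 0.8920 + 1.2875i, -0.6690 + 1.4162i, -1.5610 + 0.1288i, -0.8920 - 1.2875i, 0.6690 - 1.4162i, 1.5610 - 0.1288i


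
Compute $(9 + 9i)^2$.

(a + bi)^2 = a^2 - b^2 + 2abi
= 9^2 - 9^2 + 2*9*9i
= 162i


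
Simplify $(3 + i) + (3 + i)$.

(3 + 3) + (1 + 1)i = 6 + 2i


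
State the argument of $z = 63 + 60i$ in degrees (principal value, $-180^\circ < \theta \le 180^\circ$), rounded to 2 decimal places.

θ = arctan(b/a) = arctan(60/63) (quadrant-adjusted) = 43.60°


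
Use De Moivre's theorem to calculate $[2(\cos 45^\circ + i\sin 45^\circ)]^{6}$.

By De Moivre: z^n = r^n(cos(nθ) + i sin(nθ))
= 2^6(cos(6*45°) + i sin(6*45°))
= 64(cos 270° + i sin 270°)
= -64i


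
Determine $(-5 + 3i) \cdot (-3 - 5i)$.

(a1*a2 - b1*b2) + (a1*b2 + b1*a2)i
= (15 - (-15)) + (25 + (-9))i
= 30 + 16i


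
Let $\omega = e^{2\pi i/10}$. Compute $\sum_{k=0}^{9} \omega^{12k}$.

Let ζ = ω^12 = e^(2πi·12/10). Since 10 ∤ 12, ζ ≠ 1.
Sum = Σ_{k=0}^{9} ζ^k = (ζ^10 - 1)/(ζ - 1) = (ω^{12·10} - 1)/(ζ - 1) = (1 - 1)/(ζ - 1) = 0


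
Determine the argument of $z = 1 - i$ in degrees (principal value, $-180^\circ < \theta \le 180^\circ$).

θ = arctan(b/a) = arctan(-1/1) (quadrant-adjusted) = -45°


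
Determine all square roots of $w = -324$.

|w| = 324, arg(w) = 180°
Root modulus = 324^(1/2) = 18
Root arguments: θ_k = (180° + 360°k)/2 for k = 0, 1, ..., 1
Roots: 18i, -18i


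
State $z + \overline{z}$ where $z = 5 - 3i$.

z + conjugate(z) = (a + bi) + (a - bi) = 2a
= 2 * 5 = 10


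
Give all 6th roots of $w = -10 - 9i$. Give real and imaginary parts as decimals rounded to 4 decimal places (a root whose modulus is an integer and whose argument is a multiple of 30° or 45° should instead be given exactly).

|w| = sqrt(181) ≈ 13.453624, arg(w) ≈ 221.987212°
Root modulus = sqrt(181)^(1/6) ≈ 1.542197
Root arguments: θ_k = (arg(w) + 360°k)/6 for k = 0, 1, ..., 5
Compute each root as (root modulus)(cos θ_k + i sin θ_k) using full-precision intermediates, then round to 4 decimal places.
Roots: 1.2317 + 0.9281i, -0.1879 + 1.5307i, -1.4196 + 0.6026i, -1.2317 - 0.9281i, 0.1879 - 1.5307i, 1.4196 - 0.6026i


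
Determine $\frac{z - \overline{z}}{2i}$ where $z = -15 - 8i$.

z - conjugate(z) = 2bi
(z - conjugate(z))/(2i) = 2bi/(2i) = b = -8


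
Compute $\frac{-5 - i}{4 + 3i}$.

Multiply numerator and denominator by conjugate (4 - 3i):
= (-5 - i)(4 - 3i) / (4^2 + 3^2)
= (-23 + 11i) / 25
= -23/25 + (11/25)i


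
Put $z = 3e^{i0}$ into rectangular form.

a = r cos θ = 3 * 1 = 3
b = r sin θ = 3 * 0 = 0
z = 3


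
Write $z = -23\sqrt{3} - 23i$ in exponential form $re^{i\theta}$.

r = |z| = sqrt((-23*sqrt(3))^2 + (-23)^2) = sqrt(1587 + 529) = sqrt(2116) = 46
θ = arctan(b/a) = arctan(-23/-39.8372) (quadrant-adjusted) = 210° = 7π/6
z = 46e^(i*7π/6)


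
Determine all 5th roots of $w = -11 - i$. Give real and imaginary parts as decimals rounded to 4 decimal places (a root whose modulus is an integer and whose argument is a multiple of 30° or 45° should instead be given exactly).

|w| = sqrt(122) ≈ 11.045361, arg(w) ≈ 185.194429°
Root modulus = sqrt(122)^(1/5) ≈ 1.616724
Root arguments: θ_k = (arg(w) + 360°k)/5 for k = 0, 1, ..., 4
Compute each root as (root modulus)(cos θ_k + i sin θ_k) using full-precision intermediates, then round to 4 decimal places.
Roots: 1.2905 + 0.9738i, -0.5274 + 1.5283i, -1.6165 - 0.0293i, -0.4716 - 1.5464i, 1.3250 - 0.9264i


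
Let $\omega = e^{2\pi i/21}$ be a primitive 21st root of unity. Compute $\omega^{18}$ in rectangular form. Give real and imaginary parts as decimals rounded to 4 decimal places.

ω^18 = e^(2πi·18/21) = e^(i·12π/7)
= cos(12π/7) + i sin(12π/7)
= 0.6235 - 0.7818i


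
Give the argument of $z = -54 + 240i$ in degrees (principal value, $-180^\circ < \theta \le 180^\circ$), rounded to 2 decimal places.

θ = arctan(b/a) = arctan(240/-54) (quadrant-adjusted) = 102.68°


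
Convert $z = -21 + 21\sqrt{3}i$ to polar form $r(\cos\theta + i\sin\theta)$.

r = |z| = sqrt(a^2 + b^2) = sqrt((-21)^2 + (21*sqrt(3))^2) = sqrt(441 + 1323) = sqrt(1764) = 42
θ = arctan(b/a) = arctan(36.3731/-21) (quadrant-adjusted) = 120°
z = 42(cos 120° + i sin 120°)


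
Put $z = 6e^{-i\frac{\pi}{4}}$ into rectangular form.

a = r cos θ = 6 * sqrt(2)/2 = 3*sqrt(2)
b = r sin θ = 6 * -sqrt(2)/2 = -3*sqrt(2)
z = 3*sqrt(2) - 3*sqrt(2)i


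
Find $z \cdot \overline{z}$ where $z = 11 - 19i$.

z * conjugate(z) = |z|^2 = a^2 + b^2
= 11^2 + (-19)^2 = 482


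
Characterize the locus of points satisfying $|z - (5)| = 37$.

|z - z0| = r describes a circle centered at z0 with radius r
Here z0 = 5 and r = 37
Locus: Circle centered at (5, 0) with radius 37


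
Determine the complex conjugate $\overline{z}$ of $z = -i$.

If z = a + bi, then conjugate(z) = a - bi
conjugate(-i) = i


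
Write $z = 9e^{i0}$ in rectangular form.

a = r cos θ = 9 * 1 = 9
b = r sin θ = 9 * 0 = 0
z = 9


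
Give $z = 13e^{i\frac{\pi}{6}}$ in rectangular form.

a = r cos θ = 13 * sqrt(3)/2 = 13*sqrt(3)/2
b = r sin θ = 13 * 1/2 = 13/2
z = 13*sqrt(3)/2 + (13/2)i


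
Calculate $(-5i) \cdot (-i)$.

(a1*a2 - b1*b2) + (a1*b2 + b1*a2)i
= (0 - 5) + (0 + 0)i
= -5


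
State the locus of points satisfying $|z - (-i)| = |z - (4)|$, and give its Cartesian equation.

|z - z1| = |z - z2| means z is equidistant from z1 and z2,
i.e. the perpendicular bisector of the segment from (0, -1) to (4, 0) (midpoint (2, -1/2)).
With z = x + yi, square both sides:
(x - 0)^2 + (y - (-1))^2 = (x - 4)^2 + (y - 0)^2
The x^2 and y^2 terms cancel: 8x + 2y = 16 - 1 = 15
Simplify: 8x + 2y = 15
Locus: Perpendicular bisector of the segment from (0, -1) to (4, 0): the line 8x + 2y = 15


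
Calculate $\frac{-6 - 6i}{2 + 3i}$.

Multiply numerator and denominator by conjugate (2 - 3i):
= (-6 - 6i)(2 - 3i) / (2^2 + 3^2)
= (-30 + 6i) / 13
= -30/13 + (6/13)i


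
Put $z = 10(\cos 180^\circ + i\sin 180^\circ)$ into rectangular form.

a = r cos θ = 10 * -1 = -10
b = r sin θ = 10 * 0 = 0
z = -10


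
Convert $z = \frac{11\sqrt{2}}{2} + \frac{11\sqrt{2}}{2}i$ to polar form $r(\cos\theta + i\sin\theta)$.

r = |z| = sqrt(a^2 + b^2) = sqrt((11*sqrt(2)/2)^2 + (11*sqrt(2)/2)^2) = sqrt(121/2 + 121/2) = sqrt(121) = 11
θ = arctan(b/a) = arctan(7.7782/7.7782) (quadrant-adjusted) = 45°
z = 11(cos 45° + i sin 45°)


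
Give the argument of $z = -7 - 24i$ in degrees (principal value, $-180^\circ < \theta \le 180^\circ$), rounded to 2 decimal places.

θ = arctan(b/a) = arctan(-24/-7) (quadrant-adjusted) = -106.26°


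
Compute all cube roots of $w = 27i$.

|w| = 27, arg(w) = 90°
Root modulus = 27^(1/3) = 3
Root arguments: θ_k = (90° + 360°k)/3 for k = 0, 1, ..., 2
Roots: 3*sqrt(3)/2 + (3/2)i, -3*sqrt(3)/2 + (3/2)i, -3i


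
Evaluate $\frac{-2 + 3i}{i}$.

Multiply numerator and denominator by conjugate (-i):
= (-2 + 3i)(-i) / (0^2 + 1^2)
= (3 + 2i) / 1
= 3 + 2i


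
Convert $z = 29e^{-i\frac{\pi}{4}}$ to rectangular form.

a = r cos θ = 29 * sqrt(2)/2 = 29*sqrt(2)/2
b = r sin θ = 29 * -sqrt(2)/2 = -29*sqrt(2)/2
z = 29*sqrt(2)/2 - (29*sqrt(2)/2)i


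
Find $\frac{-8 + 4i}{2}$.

Divisor is real, so divide each part by 2:
= -4 + 2i


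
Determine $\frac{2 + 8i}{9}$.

Divisor is real, so divide each part by 9:
= 2/9 + (8/9)i


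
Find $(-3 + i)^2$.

(a + bi)^2 = a^2 - b^2 + 2abi
= (-3)^2 - 1^2 + 2*(-3)*1i
= 8 - 6i


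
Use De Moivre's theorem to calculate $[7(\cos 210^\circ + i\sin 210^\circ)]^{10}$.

By De Moivre: z^n = r^n(cos(nθ) + i sin(nθ))
= 7^10(cos(10*210°) + i sin(10*210°))
= 282475249(cos 300° + i sin 300°)
= 282475249/2 - (282475249*sqrt(3)/2)i


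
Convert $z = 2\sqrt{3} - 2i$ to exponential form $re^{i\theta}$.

r = |z| = sqrt((2*sqrt(3))^2 + (-2)^2) = sqrt(12 + 4) = sqrt(16) = 4
θ = arctan(b/a) = arctan(-2/3.4641) (quadrant-adjusted) = -30° = -π/6
z = 4e^(-i*π/6)
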